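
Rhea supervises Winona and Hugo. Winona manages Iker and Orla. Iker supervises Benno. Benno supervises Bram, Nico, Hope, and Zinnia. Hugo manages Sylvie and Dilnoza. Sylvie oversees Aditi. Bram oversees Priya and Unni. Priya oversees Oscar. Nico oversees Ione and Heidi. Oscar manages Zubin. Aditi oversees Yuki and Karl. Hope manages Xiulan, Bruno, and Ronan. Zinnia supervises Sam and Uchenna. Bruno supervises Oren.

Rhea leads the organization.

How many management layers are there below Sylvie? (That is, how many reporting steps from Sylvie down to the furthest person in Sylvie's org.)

2

The longest chain under Sylvie runs Sylvie → Aditi → Karl, which is 2 levels below Sylvie.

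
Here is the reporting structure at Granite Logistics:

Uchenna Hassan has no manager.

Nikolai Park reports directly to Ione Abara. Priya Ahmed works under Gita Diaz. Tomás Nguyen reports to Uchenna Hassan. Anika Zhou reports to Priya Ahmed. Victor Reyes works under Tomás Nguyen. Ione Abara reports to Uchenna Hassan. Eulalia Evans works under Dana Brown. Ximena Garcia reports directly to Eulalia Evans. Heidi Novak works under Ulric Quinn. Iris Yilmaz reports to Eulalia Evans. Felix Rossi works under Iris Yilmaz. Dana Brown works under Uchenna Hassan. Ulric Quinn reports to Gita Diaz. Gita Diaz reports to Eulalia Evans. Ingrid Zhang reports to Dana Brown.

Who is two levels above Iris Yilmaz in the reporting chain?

Iris Yilmaz reports to Eulalia Evans, and Eulalia Evans reports to Dana Brown. So Iris Yilmaz's skip-level manager is Dana Brown.

Dana Brown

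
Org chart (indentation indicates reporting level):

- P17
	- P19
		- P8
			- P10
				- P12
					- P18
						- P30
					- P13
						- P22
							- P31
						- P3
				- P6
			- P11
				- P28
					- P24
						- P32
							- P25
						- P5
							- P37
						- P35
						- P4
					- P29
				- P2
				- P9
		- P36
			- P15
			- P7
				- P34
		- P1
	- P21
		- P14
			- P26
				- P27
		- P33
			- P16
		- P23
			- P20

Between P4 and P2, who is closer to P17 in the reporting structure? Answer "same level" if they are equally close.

P2

P4 is 6 levels below P17; P2 is 4. P2 is higher.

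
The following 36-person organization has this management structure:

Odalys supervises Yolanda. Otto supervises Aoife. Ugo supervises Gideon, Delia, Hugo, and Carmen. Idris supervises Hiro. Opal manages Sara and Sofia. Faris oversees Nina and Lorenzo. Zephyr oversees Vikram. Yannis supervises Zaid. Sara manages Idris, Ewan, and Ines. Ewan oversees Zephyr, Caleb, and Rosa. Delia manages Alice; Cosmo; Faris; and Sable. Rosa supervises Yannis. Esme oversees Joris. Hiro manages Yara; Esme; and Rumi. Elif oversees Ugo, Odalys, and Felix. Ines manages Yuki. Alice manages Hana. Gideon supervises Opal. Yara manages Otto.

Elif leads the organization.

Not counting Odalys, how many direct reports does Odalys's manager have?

Odalys reports to Elif. Elif's other direct reports are Ugo, Felix — 2 peers.

2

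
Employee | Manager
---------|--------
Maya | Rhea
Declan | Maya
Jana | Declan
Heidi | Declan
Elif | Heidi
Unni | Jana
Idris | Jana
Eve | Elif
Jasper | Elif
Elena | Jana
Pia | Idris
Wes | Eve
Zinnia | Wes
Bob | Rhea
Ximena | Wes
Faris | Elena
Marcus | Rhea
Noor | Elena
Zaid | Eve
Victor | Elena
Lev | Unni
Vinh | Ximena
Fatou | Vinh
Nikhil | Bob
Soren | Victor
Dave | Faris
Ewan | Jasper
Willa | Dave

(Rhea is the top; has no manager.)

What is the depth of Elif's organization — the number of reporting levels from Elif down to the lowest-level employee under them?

The longest chain under Elif runs Elif → Eve → Wes → Ximena → Vinh → Fatou, which is 5 levels below Elif.

5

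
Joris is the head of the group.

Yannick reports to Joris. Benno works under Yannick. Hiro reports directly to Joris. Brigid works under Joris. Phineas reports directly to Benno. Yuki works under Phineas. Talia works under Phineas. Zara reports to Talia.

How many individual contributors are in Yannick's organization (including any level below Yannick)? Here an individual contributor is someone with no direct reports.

2

The people in Yannick's organization with no one reporting to them are Zara, Yuki. That is 2.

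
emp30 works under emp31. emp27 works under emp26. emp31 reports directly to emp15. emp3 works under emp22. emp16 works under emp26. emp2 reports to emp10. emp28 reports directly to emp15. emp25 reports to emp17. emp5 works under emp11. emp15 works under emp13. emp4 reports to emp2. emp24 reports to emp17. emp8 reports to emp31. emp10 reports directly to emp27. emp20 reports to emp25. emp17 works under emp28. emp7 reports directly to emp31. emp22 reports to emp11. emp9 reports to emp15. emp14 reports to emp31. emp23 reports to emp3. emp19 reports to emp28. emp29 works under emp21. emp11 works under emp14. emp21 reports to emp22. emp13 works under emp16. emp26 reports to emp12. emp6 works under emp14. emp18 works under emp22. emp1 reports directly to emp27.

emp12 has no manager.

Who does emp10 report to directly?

emp27

emp10 reports directly to emp27.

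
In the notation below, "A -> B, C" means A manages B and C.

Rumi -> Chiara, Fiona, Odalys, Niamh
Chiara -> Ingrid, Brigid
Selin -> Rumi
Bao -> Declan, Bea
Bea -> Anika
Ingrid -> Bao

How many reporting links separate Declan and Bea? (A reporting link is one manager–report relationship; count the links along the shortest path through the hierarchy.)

2

Declan is 1 level below Bao, and Bea is 1 level below Bao (their lowest common manager). The shortest path runs up from Declan to Bao and back down to Bea: 1 + 1 = 2 links.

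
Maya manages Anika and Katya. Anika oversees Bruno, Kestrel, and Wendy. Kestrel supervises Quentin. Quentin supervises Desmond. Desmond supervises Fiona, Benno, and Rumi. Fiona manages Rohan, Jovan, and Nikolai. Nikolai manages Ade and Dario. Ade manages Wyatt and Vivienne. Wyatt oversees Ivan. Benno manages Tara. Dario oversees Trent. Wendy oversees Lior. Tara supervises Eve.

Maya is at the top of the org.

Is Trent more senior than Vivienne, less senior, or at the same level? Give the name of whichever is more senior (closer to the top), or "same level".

Both Trent and Vivienne are 8 levels below Maya.

same level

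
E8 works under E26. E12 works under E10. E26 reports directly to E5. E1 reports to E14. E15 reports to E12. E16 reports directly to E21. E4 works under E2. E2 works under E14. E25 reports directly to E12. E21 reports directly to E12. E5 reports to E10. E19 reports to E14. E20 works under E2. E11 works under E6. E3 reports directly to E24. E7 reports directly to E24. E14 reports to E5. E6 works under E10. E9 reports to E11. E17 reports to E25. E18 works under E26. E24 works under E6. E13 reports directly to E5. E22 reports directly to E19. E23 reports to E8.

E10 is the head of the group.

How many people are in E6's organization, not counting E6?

5

E6 directly manages E11, E24. Under E11: E9 (1). Under E24: E7, E3 (2). So E6's organization is 2 direct reports plus everyone under them: 2 + 3 = 5.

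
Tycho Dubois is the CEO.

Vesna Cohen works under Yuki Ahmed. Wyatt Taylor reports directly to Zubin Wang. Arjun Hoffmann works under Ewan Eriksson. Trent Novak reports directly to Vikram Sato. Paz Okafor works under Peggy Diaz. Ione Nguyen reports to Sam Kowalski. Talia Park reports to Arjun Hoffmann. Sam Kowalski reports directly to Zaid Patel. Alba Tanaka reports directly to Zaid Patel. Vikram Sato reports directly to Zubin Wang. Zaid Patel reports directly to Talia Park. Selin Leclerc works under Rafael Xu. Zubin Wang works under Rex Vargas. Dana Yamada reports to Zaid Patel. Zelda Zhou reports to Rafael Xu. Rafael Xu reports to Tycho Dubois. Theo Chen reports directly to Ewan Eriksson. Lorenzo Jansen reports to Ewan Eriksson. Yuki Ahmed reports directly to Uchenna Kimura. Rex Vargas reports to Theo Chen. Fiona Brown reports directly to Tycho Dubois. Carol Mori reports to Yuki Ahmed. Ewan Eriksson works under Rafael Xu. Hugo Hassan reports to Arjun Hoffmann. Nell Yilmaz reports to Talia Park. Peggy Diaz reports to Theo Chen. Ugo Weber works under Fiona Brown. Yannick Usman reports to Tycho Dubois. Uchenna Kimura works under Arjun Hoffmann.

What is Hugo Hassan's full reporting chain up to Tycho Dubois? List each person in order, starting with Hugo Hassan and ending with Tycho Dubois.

Hugo Hassan -> Arjun Hoffmann -> Ewan Eriksson -> Rafael Xu -> Tycho Dubois

Hugo Hassan reports to Arjun Hoffmann. Arjun Hoffmann reports to Ewan Eriksson. Ewan Eriksson reports to Rafael Xu. Rafael Xu reports to Tycho Dubois. Tycho Dubois is at the top.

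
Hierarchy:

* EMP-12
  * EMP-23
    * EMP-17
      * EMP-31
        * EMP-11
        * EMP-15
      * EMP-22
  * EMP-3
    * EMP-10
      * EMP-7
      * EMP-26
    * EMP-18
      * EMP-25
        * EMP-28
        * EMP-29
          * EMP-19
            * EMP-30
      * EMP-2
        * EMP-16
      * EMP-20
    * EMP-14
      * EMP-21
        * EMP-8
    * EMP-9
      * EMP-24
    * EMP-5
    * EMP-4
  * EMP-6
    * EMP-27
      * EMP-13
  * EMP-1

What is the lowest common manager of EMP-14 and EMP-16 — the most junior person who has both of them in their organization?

EMP-3

EMP-14's chain of managers is EMP-3, EMP-12. EMP-16's chain of managers is EMP-2, EMP-18, EMP-3, EMP-12. The first manager that appears in both chains is EMP-3.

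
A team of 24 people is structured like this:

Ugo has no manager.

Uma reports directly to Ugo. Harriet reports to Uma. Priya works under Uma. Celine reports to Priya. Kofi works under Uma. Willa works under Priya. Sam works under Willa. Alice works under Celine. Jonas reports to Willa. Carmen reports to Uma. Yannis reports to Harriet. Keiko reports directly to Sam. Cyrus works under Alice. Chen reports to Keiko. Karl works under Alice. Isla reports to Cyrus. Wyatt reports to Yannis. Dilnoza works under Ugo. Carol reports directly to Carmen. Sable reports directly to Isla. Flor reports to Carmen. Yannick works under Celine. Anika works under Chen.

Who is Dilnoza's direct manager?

Dilnoza reports directly to Ugo.

Ugo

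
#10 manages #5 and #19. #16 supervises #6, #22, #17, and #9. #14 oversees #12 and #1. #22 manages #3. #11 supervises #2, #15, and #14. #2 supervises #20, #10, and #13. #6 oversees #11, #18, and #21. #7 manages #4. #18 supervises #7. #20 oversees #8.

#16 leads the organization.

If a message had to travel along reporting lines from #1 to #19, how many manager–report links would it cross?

#1 is 2 levels below #11, and #19 is 3 levels below #11 (their lowest common manager). The shortest path runs up from #1 to #11 and back down to #19: 2 + 3 = 5 links.

5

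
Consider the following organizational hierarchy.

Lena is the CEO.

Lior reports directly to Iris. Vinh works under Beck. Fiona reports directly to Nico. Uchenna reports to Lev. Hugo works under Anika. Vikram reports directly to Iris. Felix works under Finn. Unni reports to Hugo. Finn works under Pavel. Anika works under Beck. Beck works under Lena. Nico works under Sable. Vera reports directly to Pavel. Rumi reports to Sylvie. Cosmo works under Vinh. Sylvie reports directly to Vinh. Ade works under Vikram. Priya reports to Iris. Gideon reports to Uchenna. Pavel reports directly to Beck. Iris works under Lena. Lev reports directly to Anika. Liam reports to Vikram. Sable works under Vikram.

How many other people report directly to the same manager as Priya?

2

Priya reports to Iris. Iris's other direct reports are Vikram, Lior — 2 peers.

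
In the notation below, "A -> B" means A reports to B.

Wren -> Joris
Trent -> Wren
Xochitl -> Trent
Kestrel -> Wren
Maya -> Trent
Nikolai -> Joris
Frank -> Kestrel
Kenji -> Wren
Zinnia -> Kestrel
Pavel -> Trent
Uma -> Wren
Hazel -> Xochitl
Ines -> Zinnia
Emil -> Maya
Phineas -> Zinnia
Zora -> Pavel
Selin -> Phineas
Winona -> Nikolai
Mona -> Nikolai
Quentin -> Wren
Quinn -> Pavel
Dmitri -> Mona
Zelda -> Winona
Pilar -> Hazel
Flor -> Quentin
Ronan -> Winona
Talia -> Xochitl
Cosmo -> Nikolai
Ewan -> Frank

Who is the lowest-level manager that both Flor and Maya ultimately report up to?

Flor's chain of managers is Quentin, Wren, Joris. Maya's chain of managers is Trent, Wren, Joris. The first manager that appears in both chains is Wren.

Wren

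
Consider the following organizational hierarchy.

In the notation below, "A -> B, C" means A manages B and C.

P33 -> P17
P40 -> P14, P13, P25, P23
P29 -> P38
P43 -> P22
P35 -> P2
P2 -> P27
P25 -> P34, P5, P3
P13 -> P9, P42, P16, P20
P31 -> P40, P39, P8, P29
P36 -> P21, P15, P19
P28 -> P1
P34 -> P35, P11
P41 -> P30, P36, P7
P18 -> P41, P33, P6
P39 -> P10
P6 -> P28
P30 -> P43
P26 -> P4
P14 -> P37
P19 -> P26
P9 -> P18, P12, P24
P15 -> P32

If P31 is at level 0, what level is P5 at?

Chain from P5 up to P31: P5 → P25 → P40 → P31. That is 3 steps up, so P5 is 3 levels below P31.

3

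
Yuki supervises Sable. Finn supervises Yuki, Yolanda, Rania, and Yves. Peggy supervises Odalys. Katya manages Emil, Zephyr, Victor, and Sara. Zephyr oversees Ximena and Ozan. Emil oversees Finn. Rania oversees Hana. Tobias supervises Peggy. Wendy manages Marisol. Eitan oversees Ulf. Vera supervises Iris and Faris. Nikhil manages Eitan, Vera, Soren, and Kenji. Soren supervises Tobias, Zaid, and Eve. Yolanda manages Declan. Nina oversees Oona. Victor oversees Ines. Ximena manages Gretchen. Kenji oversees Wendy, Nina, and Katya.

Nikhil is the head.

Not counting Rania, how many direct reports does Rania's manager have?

Rania reports to Finn. Finn's other direct reports are Yolanda, Yuki, Yves — 3 peers.

3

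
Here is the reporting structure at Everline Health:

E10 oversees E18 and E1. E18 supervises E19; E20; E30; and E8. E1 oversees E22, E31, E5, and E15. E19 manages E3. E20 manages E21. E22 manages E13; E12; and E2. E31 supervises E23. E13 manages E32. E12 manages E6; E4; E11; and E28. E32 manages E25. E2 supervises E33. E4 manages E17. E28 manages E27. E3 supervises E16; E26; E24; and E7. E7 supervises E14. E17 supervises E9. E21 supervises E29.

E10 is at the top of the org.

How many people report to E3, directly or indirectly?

E3 directly manages E7, E24, E16, E26. Under E7: E14 (1). E24 has no reports. E16 has no reports. E26 has no reports. So E3's organization is 4 direct reports plus everyone under them: 2 + 1 + 1 + 1 = 5.

5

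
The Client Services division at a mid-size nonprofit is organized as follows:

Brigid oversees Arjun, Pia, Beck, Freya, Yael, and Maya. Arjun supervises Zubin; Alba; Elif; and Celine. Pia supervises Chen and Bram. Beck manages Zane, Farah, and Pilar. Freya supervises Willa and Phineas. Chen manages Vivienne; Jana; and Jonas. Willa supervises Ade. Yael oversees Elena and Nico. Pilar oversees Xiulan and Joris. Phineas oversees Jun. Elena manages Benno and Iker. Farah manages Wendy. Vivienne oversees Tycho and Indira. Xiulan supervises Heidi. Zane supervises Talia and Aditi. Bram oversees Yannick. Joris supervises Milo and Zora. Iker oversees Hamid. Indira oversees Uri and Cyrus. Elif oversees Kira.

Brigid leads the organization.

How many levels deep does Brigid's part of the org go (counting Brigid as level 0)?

The longest chain under Brigid runs Brigid → Pia → Chen → Vivienne → Indira → Cyrus, which is 5 levels below Brigid.

5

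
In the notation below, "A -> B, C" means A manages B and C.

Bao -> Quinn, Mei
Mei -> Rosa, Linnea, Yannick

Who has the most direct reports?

Direct-report counts: Bao has 2; Mei has 3. The largest is 3, held by Mei.

Mei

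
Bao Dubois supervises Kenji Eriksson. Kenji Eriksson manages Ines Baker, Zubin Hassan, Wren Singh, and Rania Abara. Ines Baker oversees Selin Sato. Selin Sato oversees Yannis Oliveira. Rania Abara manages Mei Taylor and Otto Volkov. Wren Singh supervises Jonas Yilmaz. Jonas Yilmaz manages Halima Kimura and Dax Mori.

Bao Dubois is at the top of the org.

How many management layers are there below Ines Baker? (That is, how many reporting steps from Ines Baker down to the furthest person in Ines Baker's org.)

The longest chain under Ines Baker runs Ines Baker → Selin Sato → Yannis Oliveira, which is 2 levels below Ines Baker.

2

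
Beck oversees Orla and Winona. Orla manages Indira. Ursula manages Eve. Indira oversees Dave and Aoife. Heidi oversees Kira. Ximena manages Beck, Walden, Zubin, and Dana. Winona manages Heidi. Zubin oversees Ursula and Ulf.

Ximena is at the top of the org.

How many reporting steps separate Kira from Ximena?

4

Chain from Kira up to Ximena: Kira → Heidi → Winona → Beck → Ximena. That is 4 steps up, so Kira is 4 levels below Ximena.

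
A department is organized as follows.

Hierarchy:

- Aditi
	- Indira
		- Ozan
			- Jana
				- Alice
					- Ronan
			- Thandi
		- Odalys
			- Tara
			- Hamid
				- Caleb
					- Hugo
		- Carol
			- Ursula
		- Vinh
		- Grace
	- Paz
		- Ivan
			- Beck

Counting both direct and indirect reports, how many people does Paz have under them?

Paz directly manages Ivan. Under Ivan: Beck (1). That's 2 in total.

2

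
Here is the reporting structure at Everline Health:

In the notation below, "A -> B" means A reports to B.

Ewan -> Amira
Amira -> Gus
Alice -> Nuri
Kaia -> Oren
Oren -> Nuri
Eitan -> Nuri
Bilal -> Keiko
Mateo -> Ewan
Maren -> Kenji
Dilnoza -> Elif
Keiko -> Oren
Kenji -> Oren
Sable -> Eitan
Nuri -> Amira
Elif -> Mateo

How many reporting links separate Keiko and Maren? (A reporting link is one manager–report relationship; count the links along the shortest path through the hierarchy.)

3

Keiko is 1 level below Oren, and Maren is 2 levels below Oren (their lowest common manager). The shortest path runs up from Keiko to Oren and back down to Maren: 1 + 2 = 3 links.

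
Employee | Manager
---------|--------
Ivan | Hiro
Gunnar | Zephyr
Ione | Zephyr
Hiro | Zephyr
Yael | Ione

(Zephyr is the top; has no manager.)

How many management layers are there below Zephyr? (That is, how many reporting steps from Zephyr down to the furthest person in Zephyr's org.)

2

The longest chain under Zephyr runs Zephyr → Hiro → Ivan, which is 2 levels below Zephyr.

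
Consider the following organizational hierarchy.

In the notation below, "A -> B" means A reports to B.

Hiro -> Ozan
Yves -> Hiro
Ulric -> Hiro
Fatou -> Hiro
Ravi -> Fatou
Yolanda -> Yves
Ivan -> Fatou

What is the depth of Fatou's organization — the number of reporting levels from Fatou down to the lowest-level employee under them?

The longest chain under Fatou runs Fatou → Ravi, which is 1 level below Fatou.

1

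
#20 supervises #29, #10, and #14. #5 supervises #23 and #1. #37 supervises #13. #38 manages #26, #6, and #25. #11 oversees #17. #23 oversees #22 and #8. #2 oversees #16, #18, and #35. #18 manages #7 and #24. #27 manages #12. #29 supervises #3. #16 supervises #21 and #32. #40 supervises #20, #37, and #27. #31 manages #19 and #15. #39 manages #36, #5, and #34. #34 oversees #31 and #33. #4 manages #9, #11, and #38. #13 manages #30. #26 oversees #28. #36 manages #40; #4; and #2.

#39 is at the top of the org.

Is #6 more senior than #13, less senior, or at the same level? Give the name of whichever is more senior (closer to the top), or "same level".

same level

Both #6 and #13 are 4 levels below #39.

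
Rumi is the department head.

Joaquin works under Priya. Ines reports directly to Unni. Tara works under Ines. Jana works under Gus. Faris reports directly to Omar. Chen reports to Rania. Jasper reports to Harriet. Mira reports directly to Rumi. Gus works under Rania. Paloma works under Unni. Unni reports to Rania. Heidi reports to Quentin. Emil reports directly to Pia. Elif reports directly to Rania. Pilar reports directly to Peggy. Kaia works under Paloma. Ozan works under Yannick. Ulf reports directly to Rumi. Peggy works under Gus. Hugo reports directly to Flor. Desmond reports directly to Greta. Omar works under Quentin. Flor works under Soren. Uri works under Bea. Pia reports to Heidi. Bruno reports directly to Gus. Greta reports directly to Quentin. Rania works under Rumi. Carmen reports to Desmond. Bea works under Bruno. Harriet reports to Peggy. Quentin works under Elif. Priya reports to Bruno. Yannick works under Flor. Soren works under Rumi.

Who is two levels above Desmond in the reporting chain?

Quentin

Desmond reports to Greta, and Greta reports to Quentin. So Desmond's skip-level manager is Quentin.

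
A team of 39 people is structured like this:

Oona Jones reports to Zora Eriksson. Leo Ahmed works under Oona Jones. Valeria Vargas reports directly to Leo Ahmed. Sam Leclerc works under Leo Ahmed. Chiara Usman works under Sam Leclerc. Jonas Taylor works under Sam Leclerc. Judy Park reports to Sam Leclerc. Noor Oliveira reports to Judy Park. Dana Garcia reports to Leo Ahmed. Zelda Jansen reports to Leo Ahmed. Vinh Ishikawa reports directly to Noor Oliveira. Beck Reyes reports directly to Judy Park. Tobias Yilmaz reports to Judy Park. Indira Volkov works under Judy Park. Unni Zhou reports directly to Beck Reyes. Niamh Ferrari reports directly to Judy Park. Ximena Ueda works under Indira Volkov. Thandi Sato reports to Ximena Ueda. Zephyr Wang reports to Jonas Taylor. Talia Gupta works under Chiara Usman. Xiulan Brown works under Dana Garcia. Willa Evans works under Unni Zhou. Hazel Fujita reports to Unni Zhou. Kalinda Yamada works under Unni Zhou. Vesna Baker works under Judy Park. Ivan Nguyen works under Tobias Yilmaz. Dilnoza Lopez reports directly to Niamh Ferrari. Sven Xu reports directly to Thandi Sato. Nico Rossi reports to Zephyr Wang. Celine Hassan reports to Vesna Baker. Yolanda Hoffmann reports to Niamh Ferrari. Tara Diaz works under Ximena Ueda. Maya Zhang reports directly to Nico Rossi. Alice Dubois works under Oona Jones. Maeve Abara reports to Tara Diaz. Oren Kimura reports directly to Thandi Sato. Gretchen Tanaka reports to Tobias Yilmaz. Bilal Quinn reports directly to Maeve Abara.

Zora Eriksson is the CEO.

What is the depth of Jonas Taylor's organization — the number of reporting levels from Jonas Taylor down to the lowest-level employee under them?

3

The longest chain under Jonas Taylor runs Jonas Taylor → Zephyr Wang → Nico Rossi → Maya Zhang, which is 3 levels below Jonas Taylor.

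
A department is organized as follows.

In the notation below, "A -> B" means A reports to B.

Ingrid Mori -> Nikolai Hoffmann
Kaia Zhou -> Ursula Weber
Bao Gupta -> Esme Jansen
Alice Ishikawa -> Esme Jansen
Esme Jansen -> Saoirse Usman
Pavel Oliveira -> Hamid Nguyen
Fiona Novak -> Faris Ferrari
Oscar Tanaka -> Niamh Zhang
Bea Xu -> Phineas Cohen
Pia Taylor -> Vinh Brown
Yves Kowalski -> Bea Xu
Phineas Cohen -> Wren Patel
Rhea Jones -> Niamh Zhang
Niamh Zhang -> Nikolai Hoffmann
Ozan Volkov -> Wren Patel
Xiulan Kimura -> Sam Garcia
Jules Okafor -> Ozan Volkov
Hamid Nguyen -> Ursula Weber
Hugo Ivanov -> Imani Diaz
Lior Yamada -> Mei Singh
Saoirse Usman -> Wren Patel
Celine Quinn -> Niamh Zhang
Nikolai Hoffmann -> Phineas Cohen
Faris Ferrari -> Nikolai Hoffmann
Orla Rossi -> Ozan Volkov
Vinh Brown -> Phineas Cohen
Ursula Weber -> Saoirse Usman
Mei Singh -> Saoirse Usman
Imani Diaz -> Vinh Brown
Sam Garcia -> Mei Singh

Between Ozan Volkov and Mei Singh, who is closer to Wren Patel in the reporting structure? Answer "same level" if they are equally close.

Ozan Volkov is 1 level below Wren Patel; Mei Singh is 2. Ozan Volkov is higher.

Ozan Volkov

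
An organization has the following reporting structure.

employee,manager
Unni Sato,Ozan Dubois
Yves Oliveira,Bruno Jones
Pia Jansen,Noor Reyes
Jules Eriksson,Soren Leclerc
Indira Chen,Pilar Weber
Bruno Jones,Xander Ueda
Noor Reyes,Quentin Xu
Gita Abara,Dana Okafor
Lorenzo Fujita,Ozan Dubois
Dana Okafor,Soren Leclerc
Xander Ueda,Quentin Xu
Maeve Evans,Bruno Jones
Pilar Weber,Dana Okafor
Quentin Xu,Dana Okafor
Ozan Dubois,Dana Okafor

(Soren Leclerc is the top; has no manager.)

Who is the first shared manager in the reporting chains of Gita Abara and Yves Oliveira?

Dana Okafor

Gita Abara's chain of managers is Dana Okafor, Soren Leclerc. Yves Oliveira's chain of managers is Bruno Jones, Xander Ueda, Quentin Xu, Dana Okafor, Soren Leclerc. The first manager that appears in both chains is Dana Okafor.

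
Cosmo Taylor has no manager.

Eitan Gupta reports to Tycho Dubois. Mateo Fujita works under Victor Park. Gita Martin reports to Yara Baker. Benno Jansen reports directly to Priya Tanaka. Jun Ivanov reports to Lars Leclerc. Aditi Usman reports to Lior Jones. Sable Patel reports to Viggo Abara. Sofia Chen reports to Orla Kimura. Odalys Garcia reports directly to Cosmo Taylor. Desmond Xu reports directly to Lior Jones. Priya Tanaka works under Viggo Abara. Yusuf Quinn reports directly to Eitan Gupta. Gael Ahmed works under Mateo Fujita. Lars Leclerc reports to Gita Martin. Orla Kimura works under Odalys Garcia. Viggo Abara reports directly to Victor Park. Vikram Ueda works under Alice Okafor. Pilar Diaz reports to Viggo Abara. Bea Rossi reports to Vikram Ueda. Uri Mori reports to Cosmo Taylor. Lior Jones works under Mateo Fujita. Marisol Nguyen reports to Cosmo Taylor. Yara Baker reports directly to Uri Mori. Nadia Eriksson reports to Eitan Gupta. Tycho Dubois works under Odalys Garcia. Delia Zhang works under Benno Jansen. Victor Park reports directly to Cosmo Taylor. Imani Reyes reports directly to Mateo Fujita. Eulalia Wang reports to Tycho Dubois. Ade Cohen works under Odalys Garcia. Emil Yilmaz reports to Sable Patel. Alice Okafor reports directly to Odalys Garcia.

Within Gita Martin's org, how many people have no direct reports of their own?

1

The only person in Gita Martin's organization with no one reporting to them is Jun Ivanov. That is 1.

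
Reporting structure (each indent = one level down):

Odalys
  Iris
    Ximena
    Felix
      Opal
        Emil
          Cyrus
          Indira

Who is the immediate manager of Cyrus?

Emil

Cyrus reports directly to Emil.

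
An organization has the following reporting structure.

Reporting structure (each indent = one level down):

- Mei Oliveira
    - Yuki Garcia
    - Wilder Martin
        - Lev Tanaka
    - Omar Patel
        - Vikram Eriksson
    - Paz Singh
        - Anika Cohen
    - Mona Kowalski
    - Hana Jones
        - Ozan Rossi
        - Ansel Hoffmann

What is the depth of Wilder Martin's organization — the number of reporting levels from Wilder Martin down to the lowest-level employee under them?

The longest chain under Wilder Martin runs Wilder Martin → Lev Tanaka, which is 1 level below Wilder Martin.

1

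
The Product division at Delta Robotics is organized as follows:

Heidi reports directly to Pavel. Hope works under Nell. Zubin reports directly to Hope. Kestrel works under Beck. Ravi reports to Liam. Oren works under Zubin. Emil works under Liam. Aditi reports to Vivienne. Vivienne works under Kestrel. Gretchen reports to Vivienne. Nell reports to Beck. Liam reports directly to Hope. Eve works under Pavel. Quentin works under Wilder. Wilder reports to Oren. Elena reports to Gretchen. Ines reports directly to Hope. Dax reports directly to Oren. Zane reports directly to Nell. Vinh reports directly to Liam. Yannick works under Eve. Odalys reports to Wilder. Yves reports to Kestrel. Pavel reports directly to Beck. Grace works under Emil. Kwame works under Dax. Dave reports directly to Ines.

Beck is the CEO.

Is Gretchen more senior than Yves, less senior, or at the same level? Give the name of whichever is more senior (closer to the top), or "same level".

Yves

Gretchen is 3 levels below Beck; Yves is 2. Yves is higher.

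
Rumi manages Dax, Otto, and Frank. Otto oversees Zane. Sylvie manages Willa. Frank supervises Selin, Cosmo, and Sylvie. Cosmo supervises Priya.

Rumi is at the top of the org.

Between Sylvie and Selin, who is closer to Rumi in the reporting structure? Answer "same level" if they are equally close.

Both Sylvie and Selin are 2 levels below Rumi.

same level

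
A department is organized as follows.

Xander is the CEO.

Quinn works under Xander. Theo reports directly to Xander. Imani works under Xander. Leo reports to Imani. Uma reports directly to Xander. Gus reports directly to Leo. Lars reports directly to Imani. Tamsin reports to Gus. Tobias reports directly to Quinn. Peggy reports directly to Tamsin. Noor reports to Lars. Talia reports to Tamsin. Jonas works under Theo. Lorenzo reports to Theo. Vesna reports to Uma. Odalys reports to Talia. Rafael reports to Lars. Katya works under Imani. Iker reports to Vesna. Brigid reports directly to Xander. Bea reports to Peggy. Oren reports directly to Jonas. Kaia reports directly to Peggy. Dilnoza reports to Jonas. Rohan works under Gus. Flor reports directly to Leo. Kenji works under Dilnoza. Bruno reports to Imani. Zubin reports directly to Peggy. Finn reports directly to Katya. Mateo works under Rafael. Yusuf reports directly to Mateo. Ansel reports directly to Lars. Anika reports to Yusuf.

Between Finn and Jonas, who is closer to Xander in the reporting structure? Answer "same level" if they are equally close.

Jonas

Finn is 3 levels below Xander; Jonas is 2. Jonas is higher.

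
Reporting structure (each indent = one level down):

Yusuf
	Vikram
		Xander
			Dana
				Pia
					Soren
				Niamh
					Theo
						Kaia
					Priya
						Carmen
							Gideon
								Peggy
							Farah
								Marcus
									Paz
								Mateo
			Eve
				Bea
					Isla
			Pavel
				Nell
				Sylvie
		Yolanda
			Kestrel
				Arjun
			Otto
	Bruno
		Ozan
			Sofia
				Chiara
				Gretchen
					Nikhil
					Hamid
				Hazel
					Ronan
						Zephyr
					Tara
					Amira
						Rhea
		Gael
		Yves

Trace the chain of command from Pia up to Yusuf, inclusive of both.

Pia -> Dana -> Xander -> Vikram -> Yusuf

Pia reports to Dana. Dana reports to Xander. Xander reports to Vikram. Vikram reports to Yusuf. Yusuf is at the top.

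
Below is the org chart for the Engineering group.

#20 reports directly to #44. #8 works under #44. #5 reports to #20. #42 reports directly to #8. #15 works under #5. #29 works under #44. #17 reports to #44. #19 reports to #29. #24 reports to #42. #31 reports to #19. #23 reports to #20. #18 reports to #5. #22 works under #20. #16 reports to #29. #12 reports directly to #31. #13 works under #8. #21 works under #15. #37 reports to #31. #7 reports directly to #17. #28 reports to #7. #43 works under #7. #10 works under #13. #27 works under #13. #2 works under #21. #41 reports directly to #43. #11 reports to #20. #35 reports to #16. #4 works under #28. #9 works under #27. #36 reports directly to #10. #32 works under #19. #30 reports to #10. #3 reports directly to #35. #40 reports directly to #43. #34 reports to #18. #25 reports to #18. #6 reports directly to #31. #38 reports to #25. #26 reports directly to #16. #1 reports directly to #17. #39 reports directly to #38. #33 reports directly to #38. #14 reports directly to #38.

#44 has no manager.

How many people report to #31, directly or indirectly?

3

#31 directly manages #12, #37, #6. #12 has no reports. #37 has no reports. #6 has no reports. So #31's organization is 3 direct reports plus everyone under them: 1 + 1 + 1 = 3.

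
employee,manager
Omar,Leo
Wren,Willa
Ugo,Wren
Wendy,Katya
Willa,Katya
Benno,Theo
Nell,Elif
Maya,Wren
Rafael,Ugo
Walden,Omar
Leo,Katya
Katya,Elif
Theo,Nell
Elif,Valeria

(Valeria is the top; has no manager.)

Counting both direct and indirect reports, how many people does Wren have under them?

Wren directly manages Ugo, Maya. Under Ugo: Rafael (1). Maya has no reports. So Wren's organization is 2 direct reports plus everyone under them: 2 + 1 = 3.

3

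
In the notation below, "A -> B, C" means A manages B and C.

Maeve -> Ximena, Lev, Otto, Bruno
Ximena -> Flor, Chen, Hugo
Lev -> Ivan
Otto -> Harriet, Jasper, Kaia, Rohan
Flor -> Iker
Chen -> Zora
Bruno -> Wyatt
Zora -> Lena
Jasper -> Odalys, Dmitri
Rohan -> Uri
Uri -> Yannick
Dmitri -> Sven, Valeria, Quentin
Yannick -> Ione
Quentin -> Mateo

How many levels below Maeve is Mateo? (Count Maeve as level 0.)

5

Chain from Mateo up to Maeve: Mateo → Quentin → Dmitri → Jasper → Otto → Maeve. That is 5 steps up, so Mateo is 5 levels below Maeve.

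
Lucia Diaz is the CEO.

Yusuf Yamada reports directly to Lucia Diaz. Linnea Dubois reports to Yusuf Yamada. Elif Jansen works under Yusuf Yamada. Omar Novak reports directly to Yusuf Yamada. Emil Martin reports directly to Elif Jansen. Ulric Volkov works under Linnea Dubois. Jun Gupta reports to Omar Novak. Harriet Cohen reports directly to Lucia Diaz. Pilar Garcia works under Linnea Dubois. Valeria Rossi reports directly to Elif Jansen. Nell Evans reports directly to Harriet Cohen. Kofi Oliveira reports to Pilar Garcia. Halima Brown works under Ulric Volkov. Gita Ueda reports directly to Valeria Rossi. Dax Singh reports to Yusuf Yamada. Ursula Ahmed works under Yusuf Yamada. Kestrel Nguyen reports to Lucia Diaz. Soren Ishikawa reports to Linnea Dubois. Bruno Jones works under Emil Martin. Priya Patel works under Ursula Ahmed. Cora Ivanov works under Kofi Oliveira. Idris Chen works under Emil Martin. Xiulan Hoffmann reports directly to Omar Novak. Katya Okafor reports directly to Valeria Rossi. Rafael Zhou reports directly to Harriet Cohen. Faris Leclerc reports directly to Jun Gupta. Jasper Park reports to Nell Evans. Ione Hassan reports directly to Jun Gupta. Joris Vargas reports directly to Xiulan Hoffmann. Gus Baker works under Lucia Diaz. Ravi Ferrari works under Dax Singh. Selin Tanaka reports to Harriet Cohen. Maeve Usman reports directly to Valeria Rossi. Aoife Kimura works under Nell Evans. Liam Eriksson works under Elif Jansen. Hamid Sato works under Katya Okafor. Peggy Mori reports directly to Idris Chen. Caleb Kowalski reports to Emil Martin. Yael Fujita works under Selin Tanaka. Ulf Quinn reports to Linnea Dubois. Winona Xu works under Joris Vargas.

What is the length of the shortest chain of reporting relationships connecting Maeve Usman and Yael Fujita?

Maeve Usman is 4 levels below Lucia Diaz, and Yael Fujita is 3 levels below Lucia Diaz (their lowest common manager). The shortest path runs up from Maeve Usman to Lucia Diaz and back down to Yael Fujita: 4 + 3 = 7 links.

7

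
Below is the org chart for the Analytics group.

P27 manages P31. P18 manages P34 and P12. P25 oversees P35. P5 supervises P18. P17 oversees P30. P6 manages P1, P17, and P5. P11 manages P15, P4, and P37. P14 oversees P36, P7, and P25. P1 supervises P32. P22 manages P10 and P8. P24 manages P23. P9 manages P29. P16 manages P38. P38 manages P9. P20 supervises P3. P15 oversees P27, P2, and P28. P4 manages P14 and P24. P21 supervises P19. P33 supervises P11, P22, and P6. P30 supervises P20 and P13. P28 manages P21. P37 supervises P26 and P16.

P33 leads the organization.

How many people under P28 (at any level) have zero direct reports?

1

The only person in P28's organization with no one reporting to them is P19. That is 1.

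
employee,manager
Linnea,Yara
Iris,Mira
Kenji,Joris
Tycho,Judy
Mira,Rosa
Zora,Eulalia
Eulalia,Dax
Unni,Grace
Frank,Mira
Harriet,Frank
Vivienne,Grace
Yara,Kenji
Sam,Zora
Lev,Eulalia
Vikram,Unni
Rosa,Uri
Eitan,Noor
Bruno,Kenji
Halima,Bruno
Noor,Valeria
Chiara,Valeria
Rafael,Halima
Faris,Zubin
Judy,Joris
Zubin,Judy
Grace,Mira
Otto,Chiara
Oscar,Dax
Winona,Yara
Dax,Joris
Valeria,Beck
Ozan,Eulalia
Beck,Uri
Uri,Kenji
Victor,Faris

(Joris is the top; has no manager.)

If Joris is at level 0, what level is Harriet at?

Chain from Harriet up to Joris: Harriet → Frank → Mira → Rosa → Uri → Kenji → Joris. That is 6 steps up, so Harriet is 6 levels below Joris.

6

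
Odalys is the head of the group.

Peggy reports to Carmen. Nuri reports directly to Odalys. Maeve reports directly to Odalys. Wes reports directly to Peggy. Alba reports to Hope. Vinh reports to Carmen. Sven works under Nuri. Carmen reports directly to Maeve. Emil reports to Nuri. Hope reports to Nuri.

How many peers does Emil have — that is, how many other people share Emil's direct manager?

Emil reports to Nuri. Nuri's other direct reports are Hope, Sven — 2 peers.

2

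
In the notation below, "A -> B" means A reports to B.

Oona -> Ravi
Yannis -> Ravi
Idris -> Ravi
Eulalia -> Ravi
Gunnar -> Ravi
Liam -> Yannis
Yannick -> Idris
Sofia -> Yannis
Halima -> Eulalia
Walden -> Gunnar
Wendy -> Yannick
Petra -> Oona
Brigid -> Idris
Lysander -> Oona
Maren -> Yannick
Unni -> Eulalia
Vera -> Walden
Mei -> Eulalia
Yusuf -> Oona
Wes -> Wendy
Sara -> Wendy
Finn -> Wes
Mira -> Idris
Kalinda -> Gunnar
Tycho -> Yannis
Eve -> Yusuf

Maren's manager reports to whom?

Maren reports to Yannick, and Yannick reports to Idris. So Maren's skip-level manager is Idris.

Idris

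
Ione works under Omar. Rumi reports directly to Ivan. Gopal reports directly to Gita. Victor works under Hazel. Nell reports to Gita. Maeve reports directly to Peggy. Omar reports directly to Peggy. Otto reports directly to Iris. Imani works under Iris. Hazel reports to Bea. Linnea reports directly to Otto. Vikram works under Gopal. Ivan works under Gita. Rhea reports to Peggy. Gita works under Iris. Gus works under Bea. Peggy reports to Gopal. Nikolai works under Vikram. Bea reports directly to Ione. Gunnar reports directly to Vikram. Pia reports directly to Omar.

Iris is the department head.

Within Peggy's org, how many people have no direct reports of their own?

The people in Peggy's organization with no one reporting to them are Maeve, Rhea, Pia, Gus, Victor. That is 5.

5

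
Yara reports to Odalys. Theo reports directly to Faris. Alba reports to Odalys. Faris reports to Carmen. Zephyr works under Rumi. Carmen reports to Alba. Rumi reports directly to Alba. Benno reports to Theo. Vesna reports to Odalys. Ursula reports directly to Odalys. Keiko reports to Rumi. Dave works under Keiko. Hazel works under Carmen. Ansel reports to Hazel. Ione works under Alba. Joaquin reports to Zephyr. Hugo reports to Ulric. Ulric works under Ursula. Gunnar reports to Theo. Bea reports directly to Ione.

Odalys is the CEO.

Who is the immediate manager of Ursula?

Ursula reports directly to Odalys.

Odalys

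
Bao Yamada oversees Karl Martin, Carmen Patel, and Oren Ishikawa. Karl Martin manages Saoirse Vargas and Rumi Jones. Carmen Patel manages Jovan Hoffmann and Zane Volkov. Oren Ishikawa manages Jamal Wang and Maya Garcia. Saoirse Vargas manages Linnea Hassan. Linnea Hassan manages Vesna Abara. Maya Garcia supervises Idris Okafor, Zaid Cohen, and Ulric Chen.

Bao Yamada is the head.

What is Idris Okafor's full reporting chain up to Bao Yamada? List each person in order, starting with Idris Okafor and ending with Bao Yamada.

Idris Okafor -> Maya Garcia -> Oren Ishikawa -> Bao Yamada

Idris Okafor reports to Maya Garcia. Maya Garcia reports to Oren Ishikawa. Oren Ishikawa reports to Bao Yamada. Bao Yamada is at the top.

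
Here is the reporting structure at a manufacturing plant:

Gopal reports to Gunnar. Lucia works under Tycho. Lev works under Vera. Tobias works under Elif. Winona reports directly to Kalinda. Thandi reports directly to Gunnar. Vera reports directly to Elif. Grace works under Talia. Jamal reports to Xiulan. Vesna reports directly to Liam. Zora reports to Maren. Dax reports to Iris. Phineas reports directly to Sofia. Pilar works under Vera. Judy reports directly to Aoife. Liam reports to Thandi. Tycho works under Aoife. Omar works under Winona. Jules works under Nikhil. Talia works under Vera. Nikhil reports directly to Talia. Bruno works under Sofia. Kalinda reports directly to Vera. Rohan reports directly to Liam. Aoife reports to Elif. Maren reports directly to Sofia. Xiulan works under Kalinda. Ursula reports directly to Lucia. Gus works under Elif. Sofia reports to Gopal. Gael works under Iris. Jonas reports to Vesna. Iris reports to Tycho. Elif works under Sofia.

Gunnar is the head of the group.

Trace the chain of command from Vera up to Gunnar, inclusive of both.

Vera -> Elif -> Sofia -> Gopal -> Gunnar

Vera reports to Elif. Elif reports to Sofia. Sofia reports to Gopal. Gopal reports to Gunnar. Gunnar is at the top.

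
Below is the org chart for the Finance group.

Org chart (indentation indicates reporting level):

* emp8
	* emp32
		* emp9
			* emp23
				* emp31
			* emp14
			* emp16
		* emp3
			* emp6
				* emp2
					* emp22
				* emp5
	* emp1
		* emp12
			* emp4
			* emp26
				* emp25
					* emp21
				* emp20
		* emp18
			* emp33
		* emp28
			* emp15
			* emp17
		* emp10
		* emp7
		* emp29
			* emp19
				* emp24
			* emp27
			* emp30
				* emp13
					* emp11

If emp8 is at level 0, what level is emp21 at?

5

Chain from emp21 up to emp8: emp21 → emp25 → emp26 → emp12 → emp1 → emp8. That is 5 steps up, so emp21 is 5 levels below emp8.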